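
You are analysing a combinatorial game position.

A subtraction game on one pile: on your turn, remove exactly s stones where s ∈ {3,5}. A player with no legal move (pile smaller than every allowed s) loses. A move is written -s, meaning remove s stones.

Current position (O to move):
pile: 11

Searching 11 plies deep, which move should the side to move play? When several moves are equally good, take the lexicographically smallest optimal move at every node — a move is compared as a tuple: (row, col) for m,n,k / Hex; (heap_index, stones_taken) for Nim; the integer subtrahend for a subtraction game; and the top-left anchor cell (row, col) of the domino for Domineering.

O's best at [11]: -3

ply 1, O at 11 | -3=+1→8*; -5=-1→6
ply 2, X at 8 | -3=-1→5*; -5=-1→3
ply 3, O at 5 | -3=+1→2*; -5=+1→0
ply 4: 2 is terminal -1 (X); from 11 depth 11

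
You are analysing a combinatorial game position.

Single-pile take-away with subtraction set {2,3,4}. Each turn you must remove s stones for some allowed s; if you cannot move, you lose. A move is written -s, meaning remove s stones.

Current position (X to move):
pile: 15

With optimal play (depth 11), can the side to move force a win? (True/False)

[15] X move#1: -2:+1/13*, -3:+1/12, -4:-1/11
[13] O move#2: -2:-1/11*, -3:-1/10, -4:-1/9
[11] X move#3: -2:-1/9, -3:-1/8, -4:+1/7*
[7] O move#4: -2:-1/5*, -3:-1/4, -4:-1/3
[5] X move#5: -2:-1/3, -3:-1/2, -4:+1/1*
[1] end (terminal -1, O#6); searched 15 to 11

X winning at [15]: True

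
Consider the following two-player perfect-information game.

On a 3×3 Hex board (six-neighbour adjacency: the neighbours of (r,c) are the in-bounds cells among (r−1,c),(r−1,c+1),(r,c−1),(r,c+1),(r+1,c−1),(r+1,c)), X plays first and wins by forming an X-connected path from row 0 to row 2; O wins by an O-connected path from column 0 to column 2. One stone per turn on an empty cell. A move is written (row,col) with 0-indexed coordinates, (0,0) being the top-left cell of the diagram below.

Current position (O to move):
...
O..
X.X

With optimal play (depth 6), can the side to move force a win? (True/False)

p1 O@[.../O../X.X]: (0,0)[O../O../X.X]-1 (0,1)[.O./O../X.X]-1 (0,2)[..O/O../X.X]+1* (1,1)[.../OO./X.X]+1 (1,2)[.../O.O/X.X]-1 (2,1)[.../O../XOX]-1
p2 X@[..O/O../X.X]: (0,0)[X.O/O../X.X]-1* (0,1)[.XO/O../X.X]-1 (1,1)[..O/OX./X.X]-1 (1,2)[..O/O.X/X.X]-1 (2,1)[..O/O../XXX]-1
p3 O@[X.O/O../X.X]: (0,1)[XOO/O../X.X]+1* (1,1)[X.O/OO./X.X]+1 (1,2)[X.O/O.O/X.X]+1 (2,1)[X.O/O../XOX]+1
p4 X@[XOO/O../X.X] terminal -1; root [.../O../X.X] d6

O winning at [.../O../X.X]: True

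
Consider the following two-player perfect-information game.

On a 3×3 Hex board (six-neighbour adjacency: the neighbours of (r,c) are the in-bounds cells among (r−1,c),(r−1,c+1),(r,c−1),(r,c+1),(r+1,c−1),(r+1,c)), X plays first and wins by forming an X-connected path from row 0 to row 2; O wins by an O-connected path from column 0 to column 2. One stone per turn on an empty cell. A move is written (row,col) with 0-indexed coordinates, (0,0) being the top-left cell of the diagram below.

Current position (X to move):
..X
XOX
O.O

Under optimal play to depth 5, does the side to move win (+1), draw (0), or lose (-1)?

value(..X/XOX/O.O, X) = +1

ply 1, X at ..X/XOX/O.O | (0,0)=-1→X.X/XOX/O.O; (0,1)=-1→.XX/XOX/O.O; (2,1)=+1→..X/XOX/OXO*
ply 2: ..X/XOX/OXO is terminal -1 (O); from ..X/XOX/O.O depth 5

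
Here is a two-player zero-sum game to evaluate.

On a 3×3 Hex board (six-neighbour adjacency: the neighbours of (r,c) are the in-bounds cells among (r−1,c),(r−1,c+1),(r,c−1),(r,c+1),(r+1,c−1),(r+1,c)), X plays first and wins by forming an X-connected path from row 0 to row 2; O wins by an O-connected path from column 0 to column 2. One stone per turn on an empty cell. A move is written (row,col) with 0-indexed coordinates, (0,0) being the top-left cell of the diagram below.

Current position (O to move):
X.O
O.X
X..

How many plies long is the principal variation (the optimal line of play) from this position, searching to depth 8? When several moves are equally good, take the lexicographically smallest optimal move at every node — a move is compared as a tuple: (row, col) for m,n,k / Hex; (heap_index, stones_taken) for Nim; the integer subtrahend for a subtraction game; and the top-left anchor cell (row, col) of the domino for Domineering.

PV length from [X.O/O.X/X..]: 1 ply

ply 1, O at X.O/O.X/X.. | (0,1)=+1→XOO/O.X/X..*; (1,1)=+1→X.O/OOX/X..; (2,1)=+1→X.O/O.X/XO.; (2,2)=+1→X.O/O.X/X.O
ply 2: XOO/O.X/X.. is terminal -1 (X); from X.O/O.X/X.. depth 8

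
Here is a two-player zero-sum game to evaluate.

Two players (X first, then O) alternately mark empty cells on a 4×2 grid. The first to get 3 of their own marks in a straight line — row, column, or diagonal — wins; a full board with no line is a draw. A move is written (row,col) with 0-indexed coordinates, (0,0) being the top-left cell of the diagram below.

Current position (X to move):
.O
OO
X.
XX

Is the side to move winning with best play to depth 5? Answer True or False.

X winning at [.O/OO/X./XX]: False

[.O/OO/X./XX] X move#1: (0,0):-1/XO/OO/X./XX, (2,1):+0/.O/OO/XX/XX*
[.O/OO/XX/XX] O move#2: (0,0):+0/OO/OO/XX/XX*
[OO/OO/XX/XX] end (terminal +0, X#3); searched .O/OO/X./XX to 5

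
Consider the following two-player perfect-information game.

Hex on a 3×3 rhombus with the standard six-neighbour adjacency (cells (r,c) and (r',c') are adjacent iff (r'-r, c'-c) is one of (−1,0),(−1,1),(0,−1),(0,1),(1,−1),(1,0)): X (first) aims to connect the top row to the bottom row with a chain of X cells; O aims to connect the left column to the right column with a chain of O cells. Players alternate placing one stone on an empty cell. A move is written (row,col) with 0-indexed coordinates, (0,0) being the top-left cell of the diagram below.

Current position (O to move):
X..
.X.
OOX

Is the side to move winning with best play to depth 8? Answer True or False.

p1 O@[X../.X./OOX]: (0,1)[XO./.X./OOX]-1 (0,2)[X.O/.X./OOX]-1 (1,0)[X../OX./OOX]-1 (1,2)[X../.XO/OOX]+1*
p2 X@[X../.XO/OOX] terminal -1; root [X../.X./OOX] d8

O winning at [X../.X./OOX]: True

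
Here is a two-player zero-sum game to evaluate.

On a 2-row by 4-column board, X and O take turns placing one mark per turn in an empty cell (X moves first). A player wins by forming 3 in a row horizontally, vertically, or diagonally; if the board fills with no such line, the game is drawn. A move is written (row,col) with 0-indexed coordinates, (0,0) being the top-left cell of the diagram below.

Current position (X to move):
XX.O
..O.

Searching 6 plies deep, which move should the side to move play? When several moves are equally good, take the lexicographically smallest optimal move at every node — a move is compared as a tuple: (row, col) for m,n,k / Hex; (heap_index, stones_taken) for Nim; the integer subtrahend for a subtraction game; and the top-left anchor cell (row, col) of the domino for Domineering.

X's best at [XX.O/..O.]: (0,2)

p1 X@[XX.O/..O.]: (0,2)[XXXO/..O.]+1* (1,0)[XX.O/X.O.]+0 (1,1)[XX.O/.XO.]+0 (1,3)[XX.O/..OX]+0
p2 O@[XXXO/..O.] terminal -1; root [XX.O/..O.] d6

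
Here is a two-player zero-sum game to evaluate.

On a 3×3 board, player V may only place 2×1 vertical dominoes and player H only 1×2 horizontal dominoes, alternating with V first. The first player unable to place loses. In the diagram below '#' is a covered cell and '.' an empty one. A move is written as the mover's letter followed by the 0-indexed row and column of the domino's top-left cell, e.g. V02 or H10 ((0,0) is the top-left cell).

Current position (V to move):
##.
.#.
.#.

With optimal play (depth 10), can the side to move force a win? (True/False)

ply 1, V at ##./.#./.#. | V02=+1→###/.##/.#.*; V10=+1→##./##./##.; V12=+1→##./.##/.##
ply 2: ###/.##/.#. is terminal -1 (H); from ##./.#./.#. depth 10

V winning at [##./.#./.#.]: True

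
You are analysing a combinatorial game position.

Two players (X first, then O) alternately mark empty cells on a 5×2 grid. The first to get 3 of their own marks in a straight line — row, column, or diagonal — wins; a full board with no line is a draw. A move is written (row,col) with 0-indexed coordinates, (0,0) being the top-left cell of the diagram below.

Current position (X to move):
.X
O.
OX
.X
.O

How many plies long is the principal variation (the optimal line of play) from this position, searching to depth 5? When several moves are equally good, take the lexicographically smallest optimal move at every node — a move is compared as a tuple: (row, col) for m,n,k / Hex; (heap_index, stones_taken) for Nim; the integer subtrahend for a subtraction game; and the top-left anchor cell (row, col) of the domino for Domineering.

PV length from [.X/O./OX/.X/.O]: 1 ply

[.X/O./OX/.X/.O] X move#1: (0,0):-1/XX/O./OX/.X/.O, (1,1):+1/.X/OX/OX/.X/.O*, (3,0):-1/.X/O./OX/XX/.O, (4,0):-1/.X/O./OX/.X/XO
[.X/OX/OX/.X/.O] end (terminal -1, O#2); searched .X/O./OX/.X/.O to 5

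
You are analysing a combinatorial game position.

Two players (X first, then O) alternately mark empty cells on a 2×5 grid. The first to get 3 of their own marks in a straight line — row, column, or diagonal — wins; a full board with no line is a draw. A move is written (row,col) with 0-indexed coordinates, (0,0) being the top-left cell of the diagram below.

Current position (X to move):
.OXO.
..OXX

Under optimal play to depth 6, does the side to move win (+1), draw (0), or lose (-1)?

value(.OXO./..OXX, X) = 0

ply 1, X at .OXO./..OXX | (0,0)=+0→XOXO./..OXX*; (0,4)=+0→.OXOX/..OXX; (1,0)=+0→.OXO./X.OXX; (1,1)=+0→.OXO./.XOXX
ply 2, O at XOXO./..OXX | (0,4)=+0→XOXOO/..OXX*; (1,0)=+0→XOXO./O.OXX; (1,1)=+0→XOXO./.OOXX
ply 3, X at XOXOO/..OXX | (1,0)=+0→XOXOO/X.OXX*; (1,1)=+0→XOXOO/.XOXX
ply 4, O at XOXOO/X.OXX | (1,1)=+0→XOXOO/XOOXX*
ply 5: XOXOO/XOOXX is terminal +0 (X); from .OXO./..OXX depth 6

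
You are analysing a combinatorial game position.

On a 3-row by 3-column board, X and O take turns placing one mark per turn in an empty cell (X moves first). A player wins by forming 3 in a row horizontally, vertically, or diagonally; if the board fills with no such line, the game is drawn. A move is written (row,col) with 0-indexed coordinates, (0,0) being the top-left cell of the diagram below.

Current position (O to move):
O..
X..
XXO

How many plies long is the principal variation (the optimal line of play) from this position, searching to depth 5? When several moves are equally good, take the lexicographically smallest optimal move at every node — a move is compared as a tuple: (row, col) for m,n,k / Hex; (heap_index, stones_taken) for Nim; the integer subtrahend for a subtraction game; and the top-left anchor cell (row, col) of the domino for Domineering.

[O../X../XXO] O move#1: (0,1):+1/OO./X../XXO*, (0,2):+1/O.O/X../XXO, (1,1):+1/O../XO./XXO, (1,2):+1/O../X.O/XXO
[OO./X../XXO] X move#2: (0,2):-1/OOX/X../XXO*, (1,1):-1/OO./XX./XXO, (1,2):-1/OO./X.X/XXO
[OOX/X../XXO] O move#3: (1,1):+1/OOX/XO./XXO*, (1,2):-1/OOX/X.O/XXO
[OOX/XO./XXO] end (terminal -1, X#4); searched O../X../XXO to 5

PV length from [O../X../XXO]: 3 plies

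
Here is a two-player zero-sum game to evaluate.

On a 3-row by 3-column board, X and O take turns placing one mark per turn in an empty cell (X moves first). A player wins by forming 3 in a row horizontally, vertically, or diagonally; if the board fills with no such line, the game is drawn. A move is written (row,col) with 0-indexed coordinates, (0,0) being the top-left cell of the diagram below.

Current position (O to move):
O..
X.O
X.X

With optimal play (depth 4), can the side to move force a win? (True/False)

O winning at [O../X.O/X.X]: False

ply 1, O at O../X.O/X.X | (0,1)=-1→OO./X.O/X.X; (0,2)=-1→O.O/X.O/X.X; (1,1)=-1→O../XOO/X.X; (2,1)=+0→O../X.O/XOX*
ply 2, X at O../X.O/XOX | (0,1)=+0→OX./X.O/XOX*; (0,2)=+0→O.X/X.O/XOX; (1,1)=+0→O../XXO/XOX
ply 3, O at OX./X.O/XOX | (0,2)=+0→OXO/X.O/XOX*; (1,1)=+0→OX./XOO/XOX
ply 4, X at OXO/X.O/XOX | (1,1)=+0→OXO/XXO/XOX*
ply 5: OXO/XXO/XOX is terminal +0 (O); from O../X.O/X.X depth 4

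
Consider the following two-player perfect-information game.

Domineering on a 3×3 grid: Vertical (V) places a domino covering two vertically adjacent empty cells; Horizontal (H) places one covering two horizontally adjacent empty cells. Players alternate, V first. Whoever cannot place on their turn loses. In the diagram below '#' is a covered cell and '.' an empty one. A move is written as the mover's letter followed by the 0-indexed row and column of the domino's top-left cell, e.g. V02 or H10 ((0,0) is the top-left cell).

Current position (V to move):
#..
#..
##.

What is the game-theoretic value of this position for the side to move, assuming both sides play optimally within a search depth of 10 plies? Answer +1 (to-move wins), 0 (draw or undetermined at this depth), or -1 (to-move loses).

value(#../#../##., V) = +1

p1 V@[#../#../##.]: V01[##./##./##.]+1* V02[#.#/#.#/##.]+1 V12[#../#.#/###]-1
p2 H@[##./##./##.] terminal -1; root [#../#../##.] d10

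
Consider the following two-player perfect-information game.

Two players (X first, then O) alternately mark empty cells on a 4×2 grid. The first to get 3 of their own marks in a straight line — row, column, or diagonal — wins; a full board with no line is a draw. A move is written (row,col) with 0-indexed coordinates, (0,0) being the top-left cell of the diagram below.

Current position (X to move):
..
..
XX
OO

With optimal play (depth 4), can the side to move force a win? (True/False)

ply 1, X at ../../XX/OO | (0,0)=+0→X./../XX/OO*; (0,1)=+0→.X/../XX/OO; (1,0)=+0→../X./XX/OO; (1,1)=+0→../.X/XX/OO
ply 2, O at X./../XX/OO | (0,1)=-1→XO/../XX/OO; (1,0)=+0→X./O./XX/OO*; (1,1)=-1→X./.O/XX/OO
ply 3, X at X./O./XX/OO | (0,1)=+0→XX/O./XX/OO*; (1,1)=+0→X./OX/XX/OO
ply 4, O at XX/O./XX/OO | (1,1)=+0→XX/OO/XX/OO*
ply 5: XX/OO/XX/OO is terminal +0 (X); from ../../XX/OO depth 4

X winning at [../../XX/OO]: False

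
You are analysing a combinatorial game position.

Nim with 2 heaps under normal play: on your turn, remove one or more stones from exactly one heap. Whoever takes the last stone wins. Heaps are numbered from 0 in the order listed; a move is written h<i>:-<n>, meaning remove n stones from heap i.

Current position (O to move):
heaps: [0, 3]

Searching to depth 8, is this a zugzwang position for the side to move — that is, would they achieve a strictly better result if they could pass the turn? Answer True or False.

p1 O@[(0,3)]: h1:-1[(0,2)]-1 h1:-2[(0,1)]-1 h1:-3[(0,0)]+1*
p2 X@[(0,0)] terminal -1; root [(0,3)] d8
suppose O passes — search the same position with X to move:
pass> p1 X@[(0,3)]: h1:-1[(0,2)]-1 h1:-2[(0,1)]-1 h1:-3[(0,0)]+1*
pass> p2 O@[(0,0)] terminal -1; root [(0,3)] d8
for O: play +1, pass -1

zugzwang((0,3), O) = False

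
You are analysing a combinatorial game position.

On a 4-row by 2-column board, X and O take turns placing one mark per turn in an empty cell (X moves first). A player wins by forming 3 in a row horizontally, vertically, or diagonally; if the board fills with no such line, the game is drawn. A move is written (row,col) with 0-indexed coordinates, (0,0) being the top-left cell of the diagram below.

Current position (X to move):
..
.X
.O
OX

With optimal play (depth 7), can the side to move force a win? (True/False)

ply 1, X at ../.X/.O/OX | (0,0)=+0→X./.X/.O/OX*; (0,1)=+0→.X/.X/.O/OX; (1,0)=+0→../XX/.O/OX; (2,0)=+0→../.X/XO/OX
ply 2, O at X./.X/.O/OX | (0,1)=+0→XO/.X/.O/OX*; (1,0)=+0→X./OX/.O/OX; (2,0)=+0→X./.X/OO/OX
ply 3, X at XO/.X/.O/OX | (1,0)=+0→XO/XX/.O/OX*; (2,0)=+0→XO/.X/XO/OX
ply 4, O at XO/XX/.O/OX | (2,0)=+0→XO/XX/OO/OX*
ply 5: XO/XX/OO/OX is terminal +0 (X); from ../.X/.O/OX depth 7

X winning at [../.X/.O/OX]: False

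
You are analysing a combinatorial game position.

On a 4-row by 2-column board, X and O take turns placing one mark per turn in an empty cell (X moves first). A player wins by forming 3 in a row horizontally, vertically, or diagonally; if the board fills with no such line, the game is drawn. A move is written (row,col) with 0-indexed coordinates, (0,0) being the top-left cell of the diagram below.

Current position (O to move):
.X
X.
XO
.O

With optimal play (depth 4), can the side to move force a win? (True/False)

O winning at [.X/X./XO/.O]: True

p1 O@[.X/X./XO/.O]: (0,0)[OX/X./XO/.O]-1 (1,1)[.X/XO/XO/.O]+1* (3,0)[.X/X./XO/OO]-1
p2 X@[.X/XO/XO/.O] terminal -1; root [.X/X./XO/.O] d4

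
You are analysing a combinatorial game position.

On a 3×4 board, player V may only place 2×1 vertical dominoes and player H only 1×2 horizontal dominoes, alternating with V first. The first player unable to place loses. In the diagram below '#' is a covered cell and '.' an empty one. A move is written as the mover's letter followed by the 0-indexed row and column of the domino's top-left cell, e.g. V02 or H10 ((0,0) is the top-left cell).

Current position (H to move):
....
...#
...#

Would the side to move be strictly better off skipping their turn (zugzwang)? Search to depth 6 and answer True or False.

zugzwang(..../...#/...#, H) = False

ply 1, H at ..../...#/...# | H00=-1→##../...#/...#; H01=-1→.##./...#/...#; H02=-1→..##/...#/...#; H10=+1→..../##.#/...#*; H11=+1→..../.###/...#; H20=-1→..../...#/##.#; H21=-1→..../...#/.###
ply 2, V at ..../##.#/...# | V02=-1→..#./####/...#*; V12=-1→..../####/..##
ply 3, H at ..#./####/...# | H00=+1→###./####/...#*; H20=+1→..#./####/##.#; H21=+1→..#./####/.###
ply 4: ###./####/...# is terminal -1 (V); from ..../...#/...# depth 6
if H skipped the turn, V would face:
~ ply 1, V at ..../...#/...# | V00=-1→#.../#..#/...#; V01=+1→.#../.#.#/...#*; V02=-1→..#./..##/...#; V10=-1→..../#..#/#..#; V11=+1→..../.#.#/.#.#; V12=-1→..../..##/..##
~ ply 2, H at .#../.#.#/...# | H02=-1→.###/.#.#/...#*; H20=-1→.#../.#.#/##.#; H21=-1→.#../.#.#/.###
~ ply 3, V at .###/.#.#/...# | V00=-1→####/##.#/...#; V10=-1→.###/##.#/#..#; V12=+1→.###/.###/..##*
~ ply 4, H at .###/.###/..## | H20=-1→.###/.###/####*
~ ply 5, V at .###/.###/#### | V00=+1→####/####/####*
~ ply 6: ####/####/#### is terminal -1 (H); from ..../...#/...# depth 6
compare (H): move=+1 vs pass=-1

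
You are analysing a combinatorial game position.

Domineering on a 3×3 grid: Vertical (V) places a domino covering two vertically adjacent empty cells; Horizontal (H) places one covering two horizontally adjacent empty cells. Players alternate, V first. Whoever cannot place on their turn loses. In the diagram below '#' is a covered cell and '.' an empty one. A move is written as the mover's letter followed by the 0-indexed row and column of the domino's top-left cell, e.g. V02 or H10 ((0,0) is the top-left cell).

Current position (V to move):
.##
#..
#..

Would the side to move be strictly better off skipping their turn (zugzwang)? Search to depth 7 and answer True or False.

[.##/#../#..] V move#1: V11:+1/.##/##./##.*, V12:+1/.##/#.#/#.#
[.##/##./##.] end (terminal -1, H#2); searched .##/#../#.. to 7
pass branch (H moves first from the same position):
  | [.##/#../#..] H move#1: H11:+1/.##/###/#..*, H21:+1/.##/#../###
  | [.##/###/#..] end (terminal -1, V#2); searched .##/#../#.. to 7
V moving scores +1; V passing scores -1

zugzwang(.##/#../#.., V) = False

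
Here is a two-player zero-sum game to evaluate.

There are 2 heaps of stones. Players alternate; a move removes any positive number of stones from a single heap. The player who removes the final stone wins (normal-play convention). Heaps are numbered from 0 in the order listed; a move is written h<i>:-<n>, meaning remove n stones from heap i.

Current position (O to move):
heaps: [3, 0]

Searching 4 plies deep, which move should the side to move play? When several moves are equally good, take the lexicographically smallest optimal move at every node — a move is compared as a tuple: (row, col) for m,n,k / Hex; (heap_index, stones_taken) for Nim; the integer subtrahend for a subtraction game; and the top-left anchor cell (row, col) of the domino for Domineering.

O's best at [(3,0)]: h0:-3

p1 O@[(3,0)]: h0:-1[(2,0)]-1 h0:-2[(1,0)]-1 h0:-3[(0,0)]+1*
p2 X@[(0,0)] terminal -1; root [(3,0)] d4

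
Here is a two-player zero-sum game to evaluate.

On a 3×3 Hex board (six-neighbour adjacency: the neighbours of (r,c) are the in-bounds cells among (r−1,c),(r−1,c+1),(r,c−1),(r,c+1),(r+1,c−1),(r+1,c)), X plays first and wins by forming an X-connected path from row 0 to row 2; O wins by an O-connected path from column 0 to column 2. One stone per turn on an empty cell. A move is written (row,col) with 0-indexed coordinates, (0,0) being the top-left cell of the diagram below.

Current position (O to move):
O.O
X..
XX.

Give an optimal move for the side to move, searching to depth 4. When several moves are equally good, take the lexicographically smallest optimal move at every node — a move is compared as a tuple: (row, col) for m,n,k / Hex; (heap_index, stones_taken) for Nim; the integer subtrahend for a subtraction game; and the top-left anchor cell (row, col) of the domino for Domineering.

p1 O@[O.O/X../XX.]: (0,1)[OOO/X../XX.]+1* (1,1)[O.O/XO./XX.]-1 (1,2)[O.O/X.O/XX.]-1 (2,2)[O.O/X../XXO]-1
p2 X@[OOO/X../XX.] terminal -1; root [O.O/X../XX.] d4

O's best at [O.O/X../XX.]: (0,1)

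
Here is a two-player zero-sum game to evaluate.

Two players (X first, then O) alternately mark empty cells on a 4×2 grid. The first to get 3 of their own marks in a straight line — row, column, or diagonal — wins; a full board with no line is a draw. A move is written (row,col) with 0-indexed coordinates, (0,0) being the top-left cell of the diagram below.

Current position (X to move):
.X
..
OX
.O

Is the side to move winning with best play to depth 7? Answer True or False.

p1 X@[.X/../OX/.O]: (0,0)[XX/../OX/.O]+0 (1,0)[.X/X./OX/.O]+0 (1,1)[.X/.X/OX/.O]+1* (3,0)[.X/../OX/XO]+0
p2 O@[.X/.X/OX/.O] terminal -1; root [.X/../OX/.O] d7

X winning at [.X/../OX/.O]: True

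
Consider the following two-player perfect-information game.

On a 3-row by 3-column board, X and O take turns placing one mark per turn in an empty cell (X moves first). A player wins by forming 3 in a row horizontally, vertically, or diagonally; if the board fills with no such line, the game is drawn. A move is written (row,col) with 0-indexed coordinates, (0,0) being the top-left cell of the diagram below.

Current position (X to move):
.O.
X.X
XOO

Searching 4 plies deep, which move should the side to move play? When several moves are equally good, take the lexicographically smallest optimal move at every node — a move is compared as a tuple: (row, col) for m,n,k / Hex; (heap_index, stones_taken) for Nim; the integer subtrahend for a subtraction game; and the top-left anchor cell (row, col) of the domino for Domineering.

[.O./X.X/XOO] X move#1: (0,0):+1/XO./X.X/XOO*, (0,2):-1/.OX/X.X/XOO, (1,1):+1/.O./XXX/XOO
[XO./X.X/XOO] end (terminal -1, O#2); searched .O./X.X/XOO to 4

X's best at [.O./X.X/XOO]: (0,0)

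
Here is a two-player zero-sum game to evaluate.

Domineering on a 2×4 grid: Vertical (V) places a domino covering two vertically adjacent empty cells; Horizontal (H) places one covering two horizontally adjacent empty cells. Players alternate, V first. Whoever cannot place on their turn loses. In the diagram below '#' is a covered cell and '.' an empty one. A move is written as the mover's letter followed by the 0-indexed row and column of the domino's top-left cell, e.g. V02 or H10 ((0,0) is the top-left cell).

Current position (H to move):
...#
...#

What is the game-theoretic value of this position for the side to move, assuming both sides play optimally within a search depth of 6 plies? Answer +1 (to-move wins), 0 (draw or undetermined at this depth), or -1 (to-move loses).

[...#/...#] H move#1: H00:+1/##.#/...#*, H01:+1/.###/...#, H10:+1/...#/##.#, H11:+1/...#/.###
[##.#/...#] V move#2: V02:-1/####/..##*
[####/..##] H move#3: H10:+1/####/####*
[####/####] end (terminal -1, V#4); searched ...#/...# to 6

value(...#/...#, H) = +1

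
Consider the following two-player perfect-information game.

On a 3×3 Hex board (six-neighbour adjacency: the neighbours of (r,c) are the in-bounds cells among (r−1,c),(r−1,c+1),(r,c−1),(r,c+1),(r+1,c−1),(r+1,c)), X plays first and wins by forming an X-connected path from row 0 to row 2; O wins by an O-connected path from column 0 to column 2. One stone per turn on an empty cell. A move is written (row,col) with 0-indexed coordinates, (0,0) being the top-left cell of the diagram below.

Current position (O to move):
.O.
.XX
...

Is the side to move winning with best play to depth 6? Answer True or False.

ply 1, O at .O./.XX/... | (0,0)=-1→OO./.XX/...; (0,2)=+1→.OO/.XX/...*; (1,0)=-1→.O./OXX/...; (2,0)=-1→.O./.XX/O..; (2,1)=-1→.O./.XX/.O.; (2,2)=-1→.O./.XX/..O
ply 2, X at .OO/.XX/... | (0,0)=-1→XOO/.XX/...*; (1,0)=-1→.OO/XXX/...; (2,0)=-1→.OO/.XX/X..; (2,1)=-1→.OO/.XX/.X.; (2,2)=-1→.OO/.XX/..X
ply 3, O at XOO/.XX/... | (1,0)=+1→XOO/OXX/...*; (2,0)=-1→XOO/.XX/O..; (2,1)=-1→XOO/.XX/.O.; (2,2)=-1→XOO/.XX/..O
ply 4: XOO/OXX/... is terminal -1 (X); from .O./.XX/... depth 6

O winning at [.O./.XX/...]: True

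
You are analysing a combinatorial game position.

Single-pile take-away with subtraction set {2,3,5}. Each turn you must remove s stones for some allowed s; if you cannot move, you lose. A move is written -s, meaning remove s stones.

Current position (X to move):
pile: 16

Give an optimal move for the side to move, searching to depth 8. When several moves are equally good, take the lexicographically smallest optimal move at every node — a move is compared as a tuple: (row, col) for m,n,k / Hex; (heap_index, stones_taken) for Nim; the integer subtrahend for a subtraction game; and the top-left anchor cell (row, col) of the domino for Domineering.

X's best at [16]: -2

p1 X@[16]: -2[14]+1* -3[13]-1 -5[11]-1
p2 O@[14]: -2[12]-1* -3[11]-1 -5[9]-1
p3 X@[12]: -2[10]-1 -3[9]-1 -5[7]+1*
p4 O@[7]: -2[5]-1* -3[4]-1 -5[2]-1
p5 X@[5]: -2[3]-1 -3[2]-1 -5[0]+1*
p6 O@[0] terminal -1; root [16] d8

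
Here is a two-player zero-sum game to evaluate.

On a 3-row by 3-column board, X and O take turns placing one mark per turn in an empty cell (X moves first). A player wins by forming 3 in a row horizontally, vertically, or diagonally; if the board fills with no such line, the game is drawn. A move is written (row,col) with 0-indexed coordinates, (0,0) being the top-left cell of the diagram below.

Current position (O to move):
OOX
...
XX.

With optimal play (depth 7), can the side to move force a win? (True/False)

ply 1, O at OOX/.../XX. | (1,0)=-1→OOX/O../XX.*; (1,1)=-1→OOX/.O./XX.; (1,2)=-1→OOX/..O/XX.; (2,2)=-1→OOX/.../XXO
ply 2, X at OOX/O../XX. | (1,1)=+1→OOX/OX./XX.*; (1,2)=+1→OOX/O.X/XX.; (2,2)=+1→OOX/O../XXX
ply 3: OOX/OX./XX. is terminal -1 (O); from OOX/.../XX. depth 7

O winning at [OOX/.../XX.]: False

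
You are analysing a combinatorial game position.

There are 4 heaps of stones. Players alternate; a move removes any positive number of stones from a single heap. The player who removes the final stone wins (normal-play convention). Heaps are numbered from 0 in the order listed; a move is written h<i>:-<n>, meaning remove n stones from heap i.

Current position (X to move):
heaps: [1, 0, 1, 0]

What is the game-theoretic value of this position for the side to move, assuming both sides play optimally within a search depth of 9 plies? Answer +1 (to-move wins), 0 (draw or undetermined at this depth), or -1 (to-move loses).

value((1,0,1,0), X) = -1

ply 1, X at (1,0,1,0) | h0:-1=-1→(0,0,1,0)*; h2:-1=-1→(1,0,0,0)
ply 2, O at (0,0,1,0) | h2:-1=+1→(0,0,0,0)*
ply 3: (0,0,0,0) is terminal -1 (X); from (1,0,1,0) depth 9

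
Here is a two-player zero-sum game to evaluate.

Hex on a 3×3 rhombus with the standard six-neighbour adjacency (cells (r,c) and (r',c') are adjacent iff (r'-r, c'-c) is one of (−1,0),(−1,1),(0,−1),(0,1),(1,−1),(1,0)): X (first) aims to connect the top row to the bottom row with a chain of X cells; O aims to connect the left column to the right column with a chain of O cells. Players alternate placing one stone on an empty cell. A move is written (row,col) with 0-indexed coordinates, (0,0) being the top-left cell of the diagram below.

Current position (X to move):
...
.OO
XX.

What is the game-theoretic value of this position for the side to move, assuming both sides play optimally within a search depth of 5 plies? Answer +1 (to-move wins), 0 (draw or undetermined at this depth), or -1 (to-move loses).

value(.../.OO/XX., X) = +1

ply 1, X at .../.OO/XX. | (0,0)=-1→X../.OO/XX.; (0,1)=-1→.X./.OO/XX.; (0,2)=-1→..X/.OO/XX.; (1,0)=+1→.../XOO/XX.*; (2,2)=-1→.../.OO/XXX
ply 2, O at .../XOO/XX. | (0,0)=-1→O../XOO/XX.*; (0,1)=-1→.O./XOO/XX.; (0,2)=-1→..O/XOO/XX.; (2,2)=-1→.../XOO/XXO
ply 3, X at O../XOO/XX. | (0,1)=+1→OX./XOO/XX.*; (0,2)=-1→O.X/XOO/XX.; (2,2)=-1→O../XOO/XXX
ply 4: OX./XOO/XX. is terminal -1 (O); from .../.OO/XX. depth 5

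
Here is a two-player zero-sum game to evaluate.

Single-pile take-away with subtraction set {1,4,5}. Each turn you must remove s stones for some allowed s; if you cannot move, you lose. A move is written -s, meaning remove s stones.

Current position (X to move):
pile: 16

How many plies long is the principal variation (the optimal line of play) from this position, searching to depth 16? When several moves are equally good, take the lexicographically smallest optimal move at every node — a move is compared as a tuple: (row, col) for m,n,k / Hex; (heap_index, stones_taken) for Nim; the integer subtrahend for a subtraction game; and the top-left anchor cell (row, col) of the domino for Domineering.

ply 1, X at 16 | -1=-1→15*; -4=-1→12; -5=-1→11
ply 2, O at 15 | -1=-1→14; -4=-1→11; -5=+1→10*
ply 3, X at 10 | -1=-1→9*; -4=-1→6; -5=-1→5
ply 4, O at 9 | -1=+1→8*; -4=-1→5; -5=-1→4
ply 5, X at 8 | -1=-1→7*; -4=-1→4; -5=-1→3
ply 6, O at 7 | -1=-1→6; -4=-1→3; -5=+1→2*
ply 7, X at 2 | -1=-1→1*
ply 8, O at 1 | -1=+1→0*
ply 9: 0 is terminal -1 (X); from 16 depth 16

PV length from [16]: 8 plies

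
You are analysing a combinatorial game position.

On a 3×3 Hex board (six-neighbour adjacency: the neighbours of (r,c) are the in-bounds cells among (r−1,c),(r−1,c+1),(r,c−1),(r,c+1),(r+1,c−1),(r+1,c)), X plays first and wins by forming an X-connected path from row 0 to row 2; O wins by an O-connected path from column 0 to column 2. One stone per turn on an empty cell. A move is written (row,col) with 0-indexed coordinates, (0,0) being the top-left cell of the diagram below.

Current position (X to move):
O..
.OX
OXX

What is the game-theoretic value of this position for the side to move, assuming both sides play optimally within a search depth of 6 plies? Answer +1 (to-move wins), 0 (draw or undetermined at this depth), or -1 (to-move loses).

ply 1, X at O../.OX/OXX | (0,1)=-1→OX./.OX/OXX; (0,2)=+1→O.X/.OX/OXX*; (1,0)=-1→O../XOX/OXX
ply 2: O.X/.OX/OXX is terminal -1 (O); from O../.OX/OXX depth 6

value(O../.OX/OXX, X) = +1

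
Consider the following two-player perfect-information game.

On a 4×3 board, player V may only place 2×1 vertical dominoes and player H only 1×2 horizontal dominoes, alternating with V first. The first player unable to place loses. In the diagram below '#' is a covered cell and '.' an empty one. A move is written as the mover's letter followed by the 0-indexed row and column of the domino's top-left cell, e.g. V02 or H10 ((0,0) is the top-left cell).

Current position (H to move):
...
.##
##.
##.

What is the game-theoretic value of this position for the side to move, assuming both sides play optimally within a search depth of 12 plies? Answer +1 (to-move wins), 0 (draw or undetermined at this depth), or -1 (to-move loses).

[.../.##/##./##.] H move#1: H00:-1/##./.##/##./##.*, H01:-1/.##/.##/##./##.
[##./.##/##./##.] V move#2: V22:+1/##./.##/###/###*
[##./.##/###/###] end (terminal -1, H#3); searched .../.##/##./##. to 12

value(.../.##/##./##., H) = -1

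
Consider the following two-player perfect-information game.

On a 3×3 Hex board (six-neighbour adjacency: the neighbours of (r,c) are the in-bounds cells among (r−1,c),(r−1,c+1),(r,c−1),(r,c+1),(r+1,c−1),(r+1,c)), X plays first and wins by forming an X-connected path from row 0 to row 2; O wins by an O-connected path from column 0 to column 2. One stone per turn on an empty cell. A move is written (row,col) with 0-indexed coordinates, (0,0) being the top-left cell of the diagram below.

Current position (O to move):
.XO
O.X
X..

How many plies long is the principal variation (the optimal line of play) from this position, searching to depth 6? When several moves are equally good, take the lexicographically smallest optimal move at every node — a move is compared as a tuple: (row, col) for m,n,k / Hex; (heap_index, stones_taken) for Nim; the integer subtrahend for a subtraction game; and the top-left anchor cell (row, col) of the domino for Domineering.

PV length from [.XO/O.X/X..]: 1 ply

p1 O@[.XO/O.X/X..]: (0,0)[OXO/O.X/X..]-1 (1,1)[.XO/OOX/X..]+1* (2,1)[.XO/O.X/XO.]-1 (2,2)[.XO/O.X/X.O]-1
p2 X@[.XO/OOX/X..] terminal -1; root [.XO/O.X/X..] d6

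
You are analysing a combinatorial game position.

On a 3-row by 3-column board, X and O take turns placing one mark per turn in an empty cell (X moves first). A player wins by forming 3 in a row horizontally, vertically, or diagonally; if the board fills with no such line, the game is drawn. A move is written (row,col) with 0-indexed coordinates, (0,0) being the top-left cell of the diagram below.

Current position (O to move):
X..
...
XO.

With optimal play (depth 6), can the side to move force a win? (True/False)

[X../.../XO.] O move#1: (0,1):-1/XO./.../XO.*, (0,2):-1/X.O/.../XO., (1,0):-1/X../O../XO., (1,1):-1/X../.O./XO., (1,2):-1/X../..O/XO., (2,2):-1/X../.../XOO
[XO./.../XO.] X move#2: (0,2):-1/XOX/.../XO., (1,0):+1/XO./X../XO.*, (1,1):+1/XO./.X./XO., (1,2):-1/XO./..X/XO., (2,2):-1/XO./.../XOX
[XO./X../XO.] end (terminal -1, O#3); searched X../.../XO. to 6

O winning at [X../.../XO.]: False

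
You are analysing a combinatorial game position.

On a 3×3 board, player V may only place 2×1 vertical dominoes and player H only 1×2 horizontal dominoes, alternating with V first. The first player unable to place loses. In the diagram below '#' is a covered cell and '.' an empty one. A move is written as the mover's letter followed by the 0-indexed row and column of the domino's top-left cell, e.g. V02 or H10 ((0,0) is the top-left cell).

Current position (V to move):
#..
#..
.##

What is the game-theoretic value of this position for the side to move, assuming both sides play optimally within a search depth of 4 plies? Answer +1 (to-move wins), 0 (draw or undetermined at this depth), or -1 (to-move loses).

value(#../#../.##, V) = +1

ply 1, V at #../#../.## | V01=+1→##./##./.##*; V02=+1→#.#/#.#/.##
ply 2: ##./##./.## is terminal -1 (H); from #../#../.## depth 4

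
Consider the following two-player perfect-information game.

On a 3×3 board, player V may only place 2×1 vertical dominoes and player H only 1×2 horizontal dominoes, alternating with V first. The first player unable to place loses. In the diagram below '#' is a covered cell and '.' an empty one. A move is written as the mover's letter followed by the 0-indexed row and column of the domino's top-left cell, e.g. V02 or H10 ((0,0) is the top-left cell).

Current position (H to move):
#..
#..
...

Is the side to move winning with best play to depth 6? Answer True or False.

H winning at [#../#../...]: True

[#../#../...] H move#1: H01:-1/###/#../..., H11:+1/#../###/...*, H20:-1/#../#../##., H21:-1/#../#../.##
[#../###/...] end (terminal -1, V#2); searched #../#../... to 6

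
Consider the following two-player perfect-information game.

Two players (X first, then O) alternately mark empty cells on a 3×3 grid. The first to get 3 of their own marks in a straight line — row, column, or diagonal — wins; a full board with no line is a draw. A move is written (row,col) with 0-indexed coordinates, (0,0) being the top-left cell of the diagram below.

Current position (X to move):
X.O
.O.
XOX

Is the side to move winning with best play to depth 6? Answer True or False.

X winning at [X.O/.O./XOX]: True

p1 X@[X.O/.O./XOX]: (0,1)[XXO/.O./XOX]+0 (1,0)[X.O/XO./XOX]+1* (1,2)[X.O/.OX/XOX]-1
p2 O@[X.O/XO./XOX] terminal -1; root [X.O/.O./XOX] d6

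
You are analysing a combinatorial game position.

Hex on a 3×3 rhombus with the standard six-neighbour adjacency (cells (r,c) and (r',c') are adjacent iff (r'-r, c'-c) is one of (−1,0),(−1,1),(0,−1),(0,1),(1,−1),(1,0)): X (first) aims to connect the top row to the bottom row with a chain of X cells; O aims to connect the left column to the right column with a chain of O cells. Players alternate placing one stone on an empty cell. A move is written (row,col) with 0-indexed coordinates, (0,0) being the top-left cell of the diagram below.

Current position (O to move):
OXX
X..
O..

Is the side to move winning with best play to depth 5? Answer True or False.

ply 1, O at OXX/X../O.. | (1,1)=-1→OXX/XO./O..; (1,2)=+1→OXX/X.O/O..*; (2,1)=+1→OXX/X../OO.; (2,2)=-1→OXX/X../O.O
ply 2, X at OXX/X.O/O.. | (1,1)=-1→OXX/XXO/O..*; (2,1)=-1→OXX/X.O/OX.; (2,2)=-1→OXX/X.O/O.X
ply 3, O at OXX/XXO/O.. | (2,1)=+1→OXX/XXO/OO.*; (2,2)=-1→OXX/XXO/O.O
ply 4: OXX/XXO/OO. is terminal -1 (X); from OXX/X../O.. depth 5

O winning at [OXX/X../O..]: True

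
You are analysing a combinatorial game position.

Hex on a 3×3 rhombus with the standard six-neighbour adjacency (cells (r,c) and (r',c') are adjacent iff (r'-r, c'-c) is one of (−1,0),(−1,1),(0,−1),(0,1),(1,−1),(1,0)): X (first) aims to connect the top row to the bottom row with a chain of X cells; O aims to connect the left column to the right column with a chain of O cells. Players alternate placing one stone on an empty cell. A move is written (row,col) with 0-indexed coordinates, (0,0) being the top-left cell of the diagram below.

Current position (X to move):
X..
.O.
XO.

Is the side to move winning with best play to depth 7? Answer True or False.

ply 1, X at X../.O./XO. | (0,1)=-1→XX./.O./XO.; (0,2)=-1→X.X/.O./XO.; (1,0)=+1→X../XO./XO.*; (1,2)=-1→X../.OX/XO.; (2,2)=-1→X../.O./XOX
ply 2: X../XO./XO. is terminal -1 (O); from X../.O./XO. depth 7

X winning at [X../.O./XO.]: True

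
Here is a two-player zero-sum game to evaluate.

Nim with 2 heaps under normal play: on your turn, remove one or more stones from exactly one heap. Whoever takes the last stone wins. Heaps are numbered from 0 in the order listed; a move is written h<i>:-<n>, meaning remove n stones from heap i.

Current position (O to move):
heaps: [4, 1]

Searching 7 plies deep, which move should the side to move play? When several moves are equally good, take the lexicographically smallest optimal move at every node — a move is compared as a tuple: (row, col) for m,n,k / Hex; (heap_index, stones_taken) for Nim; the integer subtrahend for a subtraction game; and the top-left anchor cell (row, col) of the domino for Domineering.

O's best at [(4,1)]: h0:-3

ply 1, O at (4,1) | h0:-1=-1→(3,1); h0:-2=-1→(2,1); h0:-3=+1→(1,1)*; h0:-4=-1→(0,1); h1:-1=-1→(4,0)
ply 2, X at (1,1) | h0:-1=-1→(0,1)*; h1:-1=-1→(1,0)
ply 3, O at (0,1) | h1:-1=+1→(0,0)*
ply 4: (0,0) is terminal -1 (X); from (4,1) depth 7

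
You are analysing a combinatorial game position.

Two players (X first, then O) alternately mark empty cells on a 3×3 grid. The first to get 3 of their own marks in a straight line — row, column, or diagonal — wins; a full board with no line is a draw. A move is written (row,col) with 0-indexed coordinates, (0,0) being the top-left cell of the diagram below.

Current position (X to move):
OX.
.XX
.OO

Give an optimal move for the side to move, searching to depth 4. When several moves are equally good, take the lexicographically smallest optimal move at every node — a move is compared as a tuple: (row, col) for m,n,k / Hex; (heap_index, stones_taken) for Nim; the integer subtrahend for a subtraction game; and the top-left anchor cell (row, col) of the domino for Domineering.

X's best at [OX./.XX/.OO]: (1,0)

[OX./.XX/.OO] X move#1: (0,2):-1/OXX/.XX/.OO, (1,0):+1/OX./XXX/.OO*, (2,0):+1/OX./.XX/XOO
[OX./XXX/.OO] end (terminal -1, O#2); searched OX./.XX/.OO to 4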